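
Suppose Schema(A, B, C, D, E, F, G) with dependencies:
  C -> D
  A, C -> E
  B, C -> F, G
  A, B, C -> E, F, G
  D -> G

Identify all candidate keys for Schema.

Attributes never on any right-hand side: {A, B, C} — every candidate key must contain all of them.
{A, B, C}⁺ = {A, B, C, D, E, F, G} — all of the relation — so {A, B, C} is a candidate key.
Every other attribute set either contains this one or has a smaller closure.

{A, B, C}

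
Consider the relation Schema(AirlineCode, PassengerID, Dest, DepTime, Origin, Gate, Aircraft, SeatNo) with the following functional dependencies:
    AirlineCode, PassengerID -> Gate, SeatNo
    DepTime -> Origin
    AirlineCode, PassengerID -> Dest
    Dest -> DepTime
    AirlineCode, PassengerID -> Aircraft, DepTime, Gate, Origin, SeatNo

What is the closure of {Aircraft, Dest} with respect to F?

{Aircraft, DepTime, Dest, Origin}

Start with {Aircraft, Dest}.
Dest -> DepTime applies; add {DepTime} → now {Aircraft, DepTime, Dest}.
DepTime -> Origin applies; add {Origin} → now {Aircraft, DepTime, Dest, Origin}.
No further FD applies.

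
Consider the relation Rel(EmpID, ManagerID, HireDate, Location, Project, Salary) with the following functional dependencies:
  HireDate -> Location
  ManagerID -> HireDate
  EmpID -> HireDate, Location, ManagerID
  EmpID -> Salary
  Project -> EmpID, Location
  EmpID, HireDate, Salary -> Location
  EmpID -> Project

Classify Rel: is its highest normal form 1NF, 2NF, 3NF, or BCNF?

2NF

Candidate keys: {EmpID}, {Project}. Prime attributes: {EmpID, Project}.
HireDate -> Location: {HireDate}⁺ = {HireDate, Location}, which is not all of the attributes, so the left side is not a superkey — BCNF is violated.
HireDate -> Location determines the non-prime attribute {Location} from a non-superkey — 3NF is violated.
All keys have size 1, which rules out partial dependencies — 2NF is satisfied.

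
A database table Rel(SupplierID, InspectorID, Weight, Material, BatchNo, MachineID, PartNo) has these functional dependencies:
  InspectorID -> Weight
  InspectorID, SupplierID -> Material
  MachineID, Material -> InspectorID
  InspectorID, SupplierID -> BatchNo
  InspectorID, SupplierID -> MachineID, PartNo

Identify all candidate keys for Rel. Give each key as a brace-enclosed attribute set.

No FD produces {SupplierID}, so it must be in every candidate key.
Closure of {InspectorID, SupplierID} is {BatchNo, InspectorID, MachineID, Material, PartNo, SupplierID, Weight}, the whole schema; {InspectorID, SupplierID} is a candidate key.
Closure of {MachineID, Material, SupplierID} is {BatchNo, InspectorID, MachineID, Material, PartNo, SupplierID, Weight}, the whole schema; {MachineID, Material, SupplierID} is a candidate key.
These are minimal and exhaustive — every other superkey contains one of them.

{InspectorID, SupplierID}, {MachineID, Material, SupplierID}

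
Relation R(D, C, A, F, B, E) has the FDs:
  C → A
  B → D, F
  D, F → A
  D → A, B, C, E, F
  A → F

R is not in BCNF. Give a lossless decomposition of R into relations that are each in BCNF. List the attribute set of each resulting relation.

Candidate keys of the original relation: {B}, {D}.
In {A, B, C, D, E, F}, {C} is not a superkey ({C}⁺ restricted to this set is {A, C, F}), so split on C → A, F into {A, C, F} and {B, C, D, E}.
In {A, C, F}, {A} is not a superkey ({A}⁺ restricted to this set is {A, F}), so split on A → F into {A, F} and {A, C}.
{A, F} is in BCNF.
{A, C} is in BCNF.
{B, C, D, E} is in BCNF.

{A, C}; {A, F}; {B, C, D, E}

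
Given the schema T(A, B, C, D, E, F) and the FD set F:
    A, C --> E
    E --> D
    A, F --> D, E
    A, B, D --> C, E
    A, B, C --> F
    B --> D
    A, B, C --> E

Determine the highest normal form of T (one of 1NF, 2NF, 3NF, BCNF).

Candidate key: {A, B}. Prime attributes: {A, B}.
For A, C --> E we have {A, C}⁺ = {A, C, D, E}; {A, C} is not a superkey, so BCNF fails.
A, C --> E determines the non-prime attribute {E} from a non-superkey — 3NF is violated.
Since {B} ⊂ {A, B} and {B}⁺ ⊇ {D} with {D} non-prime, there is a partial dependency; 2NF fails.

1NF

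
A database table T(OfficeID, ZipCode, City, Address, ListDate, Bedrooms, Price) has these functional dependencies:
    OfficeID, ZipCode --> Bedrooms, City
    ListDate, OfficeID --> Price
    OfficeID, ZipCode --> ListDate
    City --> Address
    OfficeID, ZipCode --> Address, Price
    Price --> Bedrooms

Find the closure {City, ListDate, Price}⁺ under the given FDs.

{Address, Bedrooms, City, ListDate, Price}

Start with {City, ListDate, Price}.
City --> Address applies; add {Address} → now {Address, City, ListDate, Price}.
Price --> Bedrooms applies; add {Bedrooms} → now {Address, Bedrooms, City, ListDate, Price}.
No further FD applies.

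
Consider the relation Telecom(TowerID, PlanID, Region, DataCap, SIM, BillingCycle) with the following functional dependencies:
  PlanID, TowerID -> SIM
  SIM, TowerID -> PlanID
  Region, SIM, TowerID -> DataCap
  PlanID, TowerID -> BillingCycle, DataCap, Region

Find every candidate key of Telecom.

No FD produces {TowerID}, so it must be in every candidate key.
{PlanID, TowerID}⁺ = {BillingCycle, DataCap, PlanID, Region, SIM, TowerID} — all of the relation — so {PlanID, TowerID} is a candidate key.
{SIM, TowerID}⁺ = {BillingCycle, DataCap, PlanID, Region, SIM, TowerID} — all of the relation — so {SIM, TowerID} is a candidate key.
These are minimal and exhaustive — every other superkey contains one of them.

{PlanID, TowerID}, {SIM, TowerID}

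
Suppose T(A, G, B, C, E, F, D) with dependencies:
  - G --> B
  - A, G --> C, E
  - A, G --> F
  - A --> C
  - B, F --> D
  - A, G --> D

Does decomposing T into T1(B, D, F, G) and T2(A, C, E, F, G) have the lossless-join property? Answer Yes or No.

Yes

The shared attributes are {F, G} and {F, G}⁺ = {B, D, F, G}.
This includes all of T1, so the common attributes are a superkey of T1 — the join is lossless.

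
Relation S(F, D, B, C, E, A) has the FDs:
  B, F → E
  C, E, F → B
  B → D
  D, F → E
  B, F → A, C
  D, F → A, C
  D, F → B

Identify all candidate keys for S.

{F} never appears on the right of any FD, so every key must include it.
{B, F}⁺ = {A, B, C, D, E, F} — all of the relation — so {B, F} is a candidate key.
{D, F}⁺ = {A, B, C, D, E, F} — all of the relation — so {D, F} is a candidate key.
{C, E, F}⁺ = {A, B, C, D, E, F} — all of the relation — so {C, E, F} is a candidate key.
No proper subset of any of these is a key, and no other minimal superkey exists.

{B, F}, {C, E, F}, {D, F}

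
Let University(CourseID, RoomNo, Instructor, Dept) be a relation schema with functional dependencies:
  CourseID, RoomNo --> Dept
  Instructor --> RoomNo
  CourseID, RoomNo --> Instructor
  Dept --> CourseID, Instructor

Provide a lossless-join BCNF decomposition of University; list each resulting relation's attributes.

Candidate keys of the original relation: {CourseID, Instructor}, {CourseID, RoomNo}, {Dept}.
Within {CourseID, Dept, Instructor, RoomNo}: {Instructor}⁺ ∩ {CourseID, Dept, Instructor, RoomNo} = {Instructor, RoomNo}, not the whole set, so Instructor --> RoomNo violates BCNF; decompose into {Instructor, RoomNo} and {CourseID, Dept, Instructor}.
{Instructor, RoomNo}: every determinant is a superkey — BCNF.
{CourseID, Dept, Instructor}: every determinant is a superkey — BCNF.

{CourseID, Dept, Instructor}; {Instructor, RoomNo}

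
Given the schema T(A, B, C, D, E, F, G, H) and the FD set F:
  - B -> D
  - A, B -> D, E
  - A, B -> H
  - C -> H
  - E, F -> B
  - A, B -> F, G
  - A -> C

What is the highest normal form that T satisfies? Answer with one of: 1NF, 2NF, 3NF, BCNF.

1NF

Candidate keys: {A, B}, {A, E, F}. Prime attributes: {A, B, E, F}.
B -> D: {B}⁺ = {B, D}, which is not all of the attributes, so the left side is not a superkey — BCNF is violated.
B -> D determines the non-prime attribute {D} from a non-superkey — 3NF is violated.
The proper key subset {A} of {A, B} determines non-prime {C, H}, so the relation is not even in 2NF.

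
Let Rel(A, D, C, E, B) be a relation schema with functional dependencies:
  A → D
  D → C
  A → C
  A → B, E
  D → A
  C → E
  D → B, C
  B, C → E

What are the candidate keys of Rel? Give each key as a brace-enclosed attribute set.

{A}, {D}

{A} is a candidate key since {A}⁺ = {A, B, C, D, E} covers every attribute.
{D} is a candidate key since {D}⁺ = {A, B, C, D, E} covers every attribute.
These are minimal and exhaustive — every other superkey contains one of them.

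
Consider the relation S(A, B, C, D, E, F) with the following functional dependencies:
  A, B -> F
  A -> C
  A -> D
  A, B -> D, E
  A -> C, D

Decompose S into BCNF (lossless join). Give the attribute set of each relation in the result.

Candidate key of the original relation: {A, B}.
In {A, B, C, D, E, F}, {A} is not a superkey ({A}⁺ restricted to this set is {A, C, D}), so split on A -> C, D into {A, C, D} and {A, B, E, F}.
{A, C, D} has no BCNF violation.
{A, B, E, F} has no BCNF violation.

{A, B, E, F}; {A, C, D}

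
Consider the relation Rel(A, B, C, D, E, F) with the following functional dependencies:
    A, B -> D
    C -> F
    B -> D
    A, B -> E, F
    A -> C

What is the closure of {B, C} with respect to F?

{B, C, D, F}

Start with {B, C}.
C -> F applies; add {F} → now {B, C, F}.
B -> D applies; add {D} → now {B, C, D, F}.
No further FD applies.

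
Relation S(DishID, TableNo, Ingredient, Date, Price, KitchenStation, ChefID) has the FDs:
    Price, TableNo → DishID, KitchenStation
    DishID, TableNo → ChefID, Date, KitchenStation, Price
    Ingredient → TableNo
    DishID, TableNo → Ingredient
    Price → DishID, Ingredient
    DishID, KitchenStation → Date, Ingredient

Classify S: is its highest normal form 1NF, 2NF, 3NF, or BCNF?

3NF

Candidate keys: {DishID, Ingredient}, {DishID, KitchenStation}, {DishID, TableNo}, {Price}. Prime attributes: {DishID, Ingredient, KitchenStation, Price, TableNo}.
Ingredient → TableNo: {Ingredient}⁺ = {Ingredient, TableNo}, which is not all of the attributes, so the left side is not a superkey — BCNF is violated.
Since {TableNo} ⊆ prime attributes and every other non-superkey FD also has a prime right side, the schema is in 3NF.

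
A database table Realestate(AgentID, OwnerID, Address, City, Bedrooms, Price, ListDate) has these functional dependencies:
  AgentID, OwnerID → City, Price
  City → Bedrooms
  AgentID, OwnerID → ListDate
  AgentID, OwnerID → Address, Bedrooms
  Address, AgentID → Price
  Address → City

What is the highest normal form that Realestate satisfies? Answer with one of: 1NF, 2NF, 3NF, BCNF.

Candidate key: {AgentID, OwnerID}. Prime attributes: {AgentID, OwnerID}.
City → Bedrooms: {City}⁺ = {Bedrooms, City}, which is not all of the attributes, so the left side is not a superkey — BCNF is violated.
City → Bedrooms has non-prime {Bedrooms} on the right and a non-superkey on the left, so 3NF fails.
Checking every proper subset of each key, none determines a non-prime attribute — 2NF is satisfied.

2NF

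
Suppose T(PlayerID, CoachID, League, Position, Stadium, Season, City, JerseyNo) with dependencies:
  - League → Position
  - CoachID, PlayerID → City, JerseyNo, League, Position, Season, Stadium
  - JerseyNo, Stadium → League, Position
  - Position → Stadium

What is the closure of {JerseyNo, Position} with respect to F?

Start with {JerseyNo, Position}.
Position → Stadium applies; add {Stadium} → now {JerseyNo, Position, Stadium}.
JerseyNo, Stadium → League, Position applies; add {League} → now {JerseyNo, League, Position, Stadium}.
No further FD applies.

{JerseyNo, League, Position, Stadium}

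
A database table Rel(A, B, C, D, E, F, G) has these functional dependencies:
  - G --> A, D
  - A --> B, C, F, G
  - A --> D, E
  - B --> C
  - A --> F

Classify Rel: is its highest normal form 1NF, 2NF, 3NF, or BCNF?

2NF

Candidate keys: {A}, {G}. Prime attributes: {A, G}.
B --> C: {B}⁺ = {B, C}, which is not all of the attributes, so the left side is not a superkey — BCNF is violated.
Because {C} is non-prime and the left side of B --> C is not a superkey, the relation is not in 3NF.
Every candidate key is a single attribute, so no partial dependency is possible; 2NF holds.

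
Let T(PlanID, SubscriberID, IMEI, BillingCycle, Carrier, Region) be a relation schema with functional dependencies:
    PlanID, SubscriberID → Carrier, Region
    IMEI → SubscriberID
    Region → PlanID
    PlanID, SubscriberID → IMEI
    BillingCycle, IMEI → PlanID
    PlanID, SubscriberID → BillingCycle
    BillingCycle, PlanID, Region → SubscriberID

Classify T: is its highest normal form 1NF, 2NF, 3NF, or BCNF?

Candidate keys: {BillingCycle, IMEI}, {BillingCycle, Region}, {IMEI, PlanID}, {IMEI, Region}, {PlanID, SubscriberID}, {Region, SubscriberID}. Prime attributes: {BillingCycle, IMEI, PlanID, Region, SubscriberID}.
IMEI → SubscriberID: {IMEI}⁺ = {IMEI, SubscriberID}, which is not all of the attributes, so the left side is not a superkey — BCNF is violated.
Since {SubscriberID} ⊆ prime attributes and every other non-superkey FD also has a prime right side, the schema is in 3NF.

3NF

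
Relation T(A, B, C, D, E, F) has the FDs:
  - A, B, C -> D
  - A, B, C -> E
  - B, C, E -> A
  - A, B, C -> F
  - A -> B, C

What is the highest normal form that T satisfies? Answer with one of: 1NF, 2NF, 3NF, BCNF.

Candidate keys: {A}, {B, C, E}. Prime attributes: {A, B, C, E}.
Each dependency's left side is a superkey — BCNF holds.

BCNF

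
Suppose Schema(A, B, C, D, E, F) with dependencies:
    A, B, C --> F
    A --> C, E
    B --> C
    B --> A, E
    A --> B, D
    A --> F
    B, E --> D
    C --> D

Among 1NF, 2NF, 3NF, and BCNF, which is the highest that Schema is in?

2NF

Candidate keys: {A}, {B}. Prime attributes: {A, B}.
C --> D breaks BCNF: {C}⁺ = {C, D}, so {C} is not a superkey.
C --> D determines the non-prime attribute {D} from a non-superkey — 3NF is violated.
With only single-attribute keys there can be no partial dependency, so 2NF holds.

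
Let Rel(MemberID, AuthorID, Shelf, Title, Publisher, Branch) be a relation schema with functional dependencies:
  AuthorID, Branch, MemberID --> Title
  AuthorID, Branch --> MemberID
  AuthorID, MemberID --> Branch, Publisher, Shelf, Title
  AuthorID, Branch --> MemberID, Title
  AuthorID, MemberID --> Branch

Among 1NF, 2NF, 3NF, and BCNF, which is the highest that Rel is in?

Candidate keys: {AuthorID, Branch}, {AuthorID, MemberID}. Prime attributes: {AuthorID, Branch, MemberID}.
The left-hand side of every FD is a superkey, so BCNF is satisfied.

BCNF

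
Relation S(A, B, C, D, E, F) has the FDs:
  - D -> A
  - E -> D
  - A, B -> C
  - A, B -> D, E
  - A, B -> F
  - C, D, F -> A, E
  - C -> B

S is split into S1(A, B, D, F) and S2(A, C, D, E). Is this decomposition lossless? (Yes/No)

The shared attributes are {A, D} and {A, D}⁺ = {A, D}.
Neither S1 nor S2 is contained in that closure, so the decomposition is lossy.

No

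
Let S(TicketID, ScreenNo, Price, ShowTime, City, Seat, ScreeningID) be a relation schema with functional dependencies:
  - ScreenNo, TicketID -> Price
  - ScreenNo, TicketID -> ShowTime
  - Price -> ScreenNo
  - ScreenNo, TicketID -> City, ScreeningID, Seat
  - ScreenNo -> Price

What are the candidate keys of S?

No FD produces {TicketID}, so it must be in every candidate key.
{Price, TicketID} is a candidate key since {Price, TicketID}⁺ = {City, Price, ScreenNo, ScreeningID, Seat, ShowTime, TicketID} covers every attribute.
{ScreenNo, TicketID} is a candidate key since {ScreenNo, TicketID}⁺ = {City, Price, ScreenNo, ScreeningID, Seat, ShowTime, TicketID} covers every attribute.
These are minimal and exhaustive — every other superkey contains one of them.

{Price, TicketID}, {ScreenNo, TicketID}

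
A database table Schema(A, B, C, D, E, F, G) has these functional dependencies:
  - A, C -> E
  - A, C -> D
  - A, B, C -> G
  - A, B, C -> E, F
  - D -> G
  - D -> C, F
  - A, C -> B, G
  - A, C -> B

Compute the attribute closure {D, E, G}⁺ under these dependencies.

{C, D, E, F, G}

Start with {D, E, G}.
D -> C, F applies; add {C, F} → now {C, D, E, F, G}.
No further FD applies.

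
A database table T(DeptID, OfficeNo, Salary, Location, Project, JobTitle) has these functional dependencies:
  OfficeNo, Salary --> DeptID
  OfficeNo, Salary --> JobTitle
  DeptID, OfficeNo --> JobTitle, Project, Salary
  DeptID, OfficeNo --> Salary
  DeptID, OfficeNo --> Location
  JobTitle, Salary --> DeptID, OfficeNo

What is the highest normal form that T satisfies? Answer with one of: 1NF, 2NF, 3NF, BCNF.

BCNF

Candidate keys: {DeptID, OfficeNo}, {JobTitle, Salary}, {OfficeNo, Salary}. Prime attributes: {DeptID, JobTitle, OfficeNo, Salary}.
Each dependency's left side is a superkey — BCNF holds.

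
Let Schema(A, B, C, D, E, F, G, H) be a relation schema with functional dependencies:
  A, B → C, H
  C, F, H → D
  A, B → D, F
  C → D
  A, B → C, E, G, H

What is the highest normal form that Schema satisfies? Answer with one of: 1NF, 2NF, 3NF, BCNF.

Candidate key: {A, B}. Prime attributes: {A, B}.
For C, F, H → D we have {C, F, H}⁺ = {C, D, F, H}; {C, F, H} is not a superkey, so BCNF fails.
C, F, H → D determines the non-prime attribute {D} from a non-superkey — 3NF is violated.
No proper subset of a key has a non-prime attribute in its closure, so there is no partial dependency; 2NF holds.

2NF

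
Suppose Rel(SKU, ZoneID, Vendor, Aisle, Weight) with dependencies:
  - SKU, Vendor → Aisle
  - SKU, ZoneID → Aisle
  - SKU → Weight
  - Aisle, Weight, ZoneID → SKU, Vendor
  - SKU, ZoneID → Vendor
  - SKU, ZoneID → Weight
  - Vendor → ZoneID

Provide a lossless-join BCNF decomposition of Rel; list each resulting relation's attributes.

{Aisle, SKU, Vendor}; {SKU, Weight}; {Vendor, ZoneID}

Candidate keys of the original relation: {Aisle, Vendor, Weight}, {Aisle, Weight, ZoneID}, {SKU, Vendor}, {SKU, ZoneID}.
Within {Aisle, SKU, Vendor, Weight, ZoneID}: {SKU}⁺ ∩ {Aisle, SKU, Vendor, Weight, ZoneID} = {SKU, Weight}, not the whole set, so SKU → Weight violates BCNF; decompose into {SKU, Weight} and {Aisle, SKU, Vendor, ZoneID}.
{SKU, Weight}: every determinant is a superkey — BCNF.
Within {Aisle, SKU, Vendor, ZoneID}: {Vendor}⁺ ∩ {Aisle, SKU, Vendor, ZoneID} = {Vendor, ZoneID}, not the whole set, so Vendor → ZoneID violates BCNF; decompose into {Vendor, ZoneID} and {Aisle, SKU, Vendor}.
{Vendor, ZoneID}: every determinant is a superkey — BCNF.
{Aisle, SKU, Vendor}: every determinant is a superkey — BCNF.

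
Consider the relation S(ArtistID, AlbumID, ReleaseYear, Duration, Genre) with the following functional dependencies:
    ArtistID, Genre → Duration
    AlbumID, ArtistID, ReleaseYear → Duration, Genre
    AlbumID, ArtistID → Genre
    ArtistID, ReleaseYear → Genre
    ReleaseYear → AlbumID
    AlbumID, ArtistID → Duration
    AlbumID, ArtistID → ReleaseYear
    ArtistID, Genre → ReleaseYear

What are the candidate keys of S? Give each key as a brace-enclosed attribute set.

{ArtistID} never appears on the right of any FD, so every key must include it.
{AlbumID, ArtistID}⁺ = {AlbumID, ArtistID, Duration, Genre, ReleaseYear}, which is every attribute, so {AlbumID, ArtistID} is a candidate key.
{ArtistID, Genre}⁺ = {AlbumID, ArtistID, Duration, Genre, ReleaseYear}, which is every attribute, so {ArtistID, Genre} is a candidate key.
{ArtistID, ReleaseYear}⁺ = {AlbumID, ArtistID, Duration, Genre, ReleaseYear}, which is every attribute, so {ArtistID, ReleaseYear} is a candidate key.
No proper subset of any of these is a key, and no other minimal superkey exists.

{AlbumID, ArtistID}, {ArtistID, Genre}, {ArtistID, ReleaseYear}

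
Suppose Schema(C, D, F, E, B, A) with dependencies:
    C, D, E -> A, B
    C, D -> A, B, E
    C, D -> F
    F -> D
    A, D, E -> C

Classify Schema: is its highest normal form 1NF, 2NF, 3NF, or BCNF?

3NF

Candidate keys: {A, D, E}, {A, E, F}, {C, D}, {C, F}. Prime attributes: {A, C, D, E, F}.
For F -> D we have {F}⁺ = {D, F}; {F} is not a superkey, so BCNF fails.
Since {D} ⊆ prime attributes and every other non-superkey FD also has a prime right side, the schema is in 3NF.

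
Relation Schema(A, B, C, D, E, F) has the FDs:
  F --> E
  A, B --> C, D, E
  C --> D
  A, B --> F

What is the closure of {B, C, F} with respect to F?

Start with {B, C, F}.
F --> E applies; add {E} → now {B, C, E, F}.
C --> D applies; add {D} → now {B, C, D, E, F}.
No further FD applies.

{B, C, D, E, F}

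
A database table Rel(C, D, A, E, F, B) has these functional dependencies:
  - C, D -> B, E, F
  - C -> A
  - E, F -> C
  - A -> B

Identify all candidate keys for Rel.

No FD produces {D}, so it must be in every candidate key.
{C, D}⁺ = {A, B, C, D, E, F} — all of the relation — so {C, D} is a candidate key.
{D, E, F}⁺ = {A, B, C, D, E, F} — all of the relation — so {D, E, F} is a candidate key.
Any other superkey properly contains one of these, so there are no further candidate keys.

{C, D}, {D, E, F}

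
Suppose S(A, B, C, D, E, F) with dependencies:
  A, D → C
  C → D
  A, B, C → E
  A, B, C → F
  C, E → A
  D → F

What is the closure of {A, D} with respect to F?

Start with {A, D}.
A, D → C applies; add {C} → now {A, C, D}.
D → F applies; add {F} → now {A, C, D, F}.
No further FD applies.

{A, C, D, F}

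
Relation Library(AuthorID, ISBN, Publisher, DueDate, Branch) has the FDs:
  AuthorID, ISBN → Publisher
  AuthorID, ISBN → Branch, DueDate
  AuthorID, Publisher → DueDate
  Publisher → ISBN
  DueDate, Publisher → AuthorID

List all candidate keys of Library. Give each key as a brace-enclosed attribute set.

{AuthorID, ISBN}⁺ = {AuthorID, Branch, DueDate, ISBN, Publisher} — all of the relation — so {AuthorID, ISBN} is a candidate key.
{AuthorID, Publisher}⁺ = {AuthorID, Branch, DueDate, ISBN, Publisher} — all of the relation — so {AuthorID, Publisher} is a candidate key.
{DueDate, Publisher}⁺ = {AuthorID, Branch, DueDate, ISBN, Publisher} — all of the relation — so {DueDate, Publisher} is a candidate key.
No proper subset of any of these is a key, and no other minimal superkey exists.

{AuthorID, ISBN}, {AuthorID, Publisher}, {DueDate, Publisher}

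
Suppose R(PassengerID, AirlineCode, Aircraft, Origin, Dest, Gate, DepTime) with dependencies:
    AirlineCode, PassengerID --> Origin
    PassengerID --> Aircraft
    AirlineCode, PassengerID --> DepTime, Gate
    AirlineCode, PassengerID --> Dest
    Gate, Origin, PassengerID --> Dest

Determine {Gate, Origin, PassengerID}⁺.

Start with {Gate, Origin, PassengerID}.
PassengerID --> Aircraft applies; add {Aircraft} → now {Aircraft, Gate, Origin, PassengerID}.
Gate, Origin, PassengerID --> Dest applies; add {Dest} → now {Aircraft, Dest, Gate, Origin, PassengerID}.
No further FD applies.

{Aircraft, Dest, Gate, Origin, PassengerID}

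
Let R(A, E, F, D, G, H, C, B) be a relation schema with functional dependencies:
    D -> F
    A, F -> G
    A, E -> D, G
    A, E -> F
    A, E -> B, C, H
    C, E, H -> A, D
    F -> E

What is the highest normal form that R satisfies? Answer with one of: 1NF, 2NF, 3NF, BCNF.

3NF

Candidate keys: {A, D}, {A, E}, {A, F}, {C, D, H}, {C, E, H}, {C, F, H}. Prime attributes: {A, C, D, E, F, H}.
For D -> F we have {D}⁺ = {D, E, F}; {D} is not a superkey, so BCNF fails.
But every attribute on its right side ({F}) is prime, and the same holds for every other non-superkey FD, so 3NF still holds.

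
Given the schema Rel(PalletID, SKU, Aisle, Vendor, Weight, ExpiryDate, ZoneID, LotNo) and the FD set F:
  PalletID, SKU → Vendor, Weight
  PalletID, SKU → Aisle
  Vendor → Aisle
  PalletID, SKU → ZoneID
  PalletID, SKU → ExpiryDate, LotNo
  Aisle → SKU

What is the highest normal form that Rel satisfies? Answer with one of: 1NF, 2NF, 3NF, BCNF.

Candidate keys: {Aisle, PalletID}, {PalletID, SKU}, {PalletID, Vendor}. Prime attributes: {Aisle, PalletID, SKU, Vendor}.
For Vendor → Aisle we have {Vendor}⁺ = {Aisle, SKU, Vendor}; {Vendor} is not a superkey, so BCNF fails.
But every attribute on its right side ({Aisle}) is prime, and the same holds for every other non-superkey FD, so 3NF still holds.

3NF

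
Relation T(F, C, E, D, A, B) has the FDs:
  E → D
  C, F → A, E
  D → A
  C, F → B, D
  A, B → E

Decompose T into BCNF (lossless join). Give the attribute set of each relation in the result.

Candidate key of the original relation: {C, F}.
Within {A, B, C, D, E, F}: {E}⁺ ∩ {A, B, C, D, E, F} = {A, D, E}, not the whole set, so E → A, D violates BCNF; decompose into {A, D, E} and {B, C, E, F}.
Within {A, D, E}: {D}⁺ ∩ {A, D, E} = {A, D}, not the whole set, so D → A violates BCNF; decompose into {A, D} and {D, E}.
{A, D}: every determinant is a superkey — BCNF.
{D, E}: every determinant is a superkey — BCNF.
{B, C, E, F}: every determinant is a superkey — BCNF.

{A, D}; {B, C, E, F}; {D, E}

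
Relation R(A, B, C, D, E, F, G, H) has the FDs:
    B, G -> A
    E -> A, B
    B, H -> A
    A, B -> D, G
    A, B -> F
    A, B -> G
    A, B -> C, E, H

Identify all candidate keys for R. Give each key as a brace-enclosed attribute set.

{E}⁺ = {A, B, C, D, E, F, G, H}, which is every attribute, so {E} is a candidate key.
{A, B}⁺ = {A, B, C, D, E, F, G, H}, which is every attribute, so {A, B} is a candidate key.
{B, G}⁺ = {A, B, C, D, E, F, G, H}, which is every attribute, so {B, G} is a candidate key.
{B, H}⁺ = {A, B, C, D, E, F, G, H}, which is every attribute, so {B, H} is a candidate key.
No proper subset of any of these is a key, and no other minimal superkey exists.

{A, B}, {B, G}, {B, H}, {E}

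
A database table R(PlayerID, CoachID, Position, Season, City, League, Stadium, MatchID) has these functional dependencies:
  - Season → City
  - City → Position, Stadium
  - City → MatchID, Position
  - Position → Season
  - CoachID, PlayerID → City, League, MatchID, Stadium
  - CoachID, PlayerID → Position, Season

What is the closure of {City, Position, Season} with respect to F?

{City, MatchID, Position, Season, Stadium}

Start with {City, Position, Season}.
City → Position, Stadium applies; add {Stadium} → now {City, Position, Season, Stadium}.
City → MatchID, Position applies; add {MatchID} → now {City, MatchID, Position, Season, Stadium}.
No further FD applies.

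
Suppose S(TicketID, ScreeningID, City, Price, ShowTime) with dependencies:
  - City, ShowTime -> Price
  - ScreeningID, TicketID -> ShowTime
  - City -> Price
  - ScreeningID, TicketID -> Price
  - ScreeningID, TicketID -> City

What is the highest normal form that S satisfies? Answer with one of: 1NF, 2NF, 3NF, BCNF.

Candidate key: {ScreeningID, TicketID}. Prime attributes: {ScreeningID, TicketID}.
City, ShowTime -> Price breaks BCNF: {City, ShowTime}⁺ = {City, Price, ShowTime}, so {City, ShowTime} is not a superkey.
Because {Price} is non-prime and the left side of City, ShowTime -> Price is not a superkey, the relation is not in 3NF.
Checking every proper subset of each key, none determines a non-prime attribute — 2NF is satisfied.

2NF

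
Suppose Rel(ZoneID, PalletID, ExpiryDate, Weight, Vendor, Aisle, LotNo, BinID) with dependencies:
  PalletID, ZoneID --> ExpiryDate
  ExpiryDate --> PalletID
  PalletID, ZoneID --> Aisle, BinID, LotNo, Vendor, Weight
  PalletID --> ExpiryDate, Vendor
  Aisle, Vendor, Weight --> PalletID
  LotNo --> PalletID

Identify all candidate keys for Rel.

{Aisle, Vendor, Weight, ZoneID}, {ExpiryDate, ZoneID}, {LotNo, ZoneID}, {PalletID, ZoneID}

{ZoneID} never appears on the right of any FD, so every key must include it.
Closure of {ExpiryDate, ZoneID} is {Aisle, BinID, ExpiryDate, LotNo, PalletID, Vendor, Weight, ZoneID}, the whole schema; {ExpiryDate, ZoneID} is a candidate key.
Closure of {LotNo, ZoneID} is {Aisle, BinID, ExpiryDate, LotNo, PalletID, Vendor, Weight, ZoneID}, the whole schema; {LotNo, ZoneID} is a candidate key.
Closure of {PalletID, ZoneID} is {Aisle, BinID, ExpiryDate, LotNo, PalletID, Vendor, Weight, ZoneID}, the whole schema; {PalletID, ZoneID} is a candidate key.
Closure of {Aisle, Vendor, Weight, ZoneID} is {Aisle, BinID, ExpiryDate, LotNo, PalletID, Vendor, Weight, ZoneID}, the whole schema; {Aisle, Vendor, Weight, ZoneID} is a candidate key.
No proper subset of any of these is a key, and no other minimal superkey exists.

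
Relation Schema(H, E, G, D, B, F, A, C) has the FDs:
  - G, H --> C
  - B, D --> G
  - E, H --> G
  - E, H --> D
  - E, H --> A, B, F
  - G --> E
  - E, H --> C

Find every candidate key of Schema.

Attributes never on any right-hand side: {H} — every candidate key must contain it.
{E, H}⁺ = {A, B, C, D, E, F, G, H}, which is every attribute, so {E, H} is a candidate key.
{G, H}⁺ = {A, B, C, D, E, F, G, H}, which is every attribute, so {G, H} is a candidate key.
{B, D, H}⁺ = {A, B, C, D, E, F, G, H}, which is every attribute, so {B, D, H} is a candidate key.
These are minimal and exhaustive — every other superkey contains one of them.

{B, D, H}, {E, H}, {G, H}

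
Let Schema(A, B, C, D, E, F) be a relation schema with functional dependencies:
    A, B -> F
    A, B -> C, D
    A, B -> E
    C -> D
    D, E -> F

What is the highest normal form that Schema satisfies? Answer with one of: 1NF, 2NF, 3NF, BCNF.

2NF

Candidate key: {A, B}. Prime attributes: {A, B}.
C -> D: {C}⁺ = {C, D}, which is not all of the attributes, so the left side is not a superkey — BCNF is violated.
C -> D determines the non-prime attribute {D} from a non-superkey — 3NF is violated.
No proper subset of a key has a non-prime attribute in its closure, so there is no partial dependency; 2NF holds.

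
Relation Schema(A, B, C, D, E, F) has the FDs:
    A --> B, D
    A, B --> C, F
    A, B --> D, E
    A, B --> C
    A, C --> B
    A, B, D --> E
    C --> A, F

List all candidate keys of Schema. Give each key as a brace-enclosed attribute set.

{A}, {C}

{A} is a candidate key since {A}⁺ = {A, B, C, D, E, F} covers every attribute.
{C} is a candidate key since {C}⁺ = {A, B, C, D, E, F} covers every attribute.
Any other superkey properly contains one of these, so there are no further candidate keys.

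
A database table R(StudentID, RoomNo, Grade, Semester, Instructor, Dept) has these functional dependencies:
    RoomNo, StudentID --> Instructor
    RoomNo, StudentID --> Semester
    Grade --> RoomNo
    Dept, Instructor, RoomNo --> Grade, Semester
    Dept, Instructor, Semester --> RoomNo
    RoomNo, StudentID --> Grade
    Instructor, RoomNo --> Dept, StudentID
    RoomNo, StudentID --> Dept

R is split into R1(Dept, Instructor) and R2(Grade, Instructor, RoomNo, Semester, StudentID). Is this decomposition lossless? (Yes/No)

No

R1 ∩ R2 = {Instructor}; its closure under F is {Instructor}.
Neither R1 nor R2 is contained in that closure, so the decomposition is lossy.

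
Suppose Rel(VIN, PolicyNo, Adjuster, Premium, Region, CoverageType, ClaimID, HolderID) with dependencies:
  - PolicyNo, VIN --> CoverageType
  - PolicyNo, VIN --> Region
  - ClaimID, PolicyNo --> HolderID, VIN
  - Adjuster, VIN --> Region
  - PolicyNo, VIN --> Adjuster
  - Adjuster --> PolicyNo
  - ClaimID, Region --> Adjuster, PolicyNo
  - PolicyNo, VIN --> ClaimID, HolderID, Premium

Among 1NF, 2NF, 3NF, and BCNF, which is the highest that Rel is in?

3NF

Candidate keys: {Adjuster, ClaimID}, {Adjuster, VIN}, {ClaimID, PolicyNo}, {ClaimID, Region}, {PolicyNo, VIN}. Prime attributes: {Adjuster, ClaimID, PolicyNo, Region, VIN}.
Adjuster --> PolicyNo breaks BCNF: {Adjuster}⁺ = {Adjuster, PolicyNo}, so {Adjuster} is not a superkey.
But every attribute on its right side ({PolicyNo}) is prime, and the same holds for every other non-superkey FD, so 3NF still holds.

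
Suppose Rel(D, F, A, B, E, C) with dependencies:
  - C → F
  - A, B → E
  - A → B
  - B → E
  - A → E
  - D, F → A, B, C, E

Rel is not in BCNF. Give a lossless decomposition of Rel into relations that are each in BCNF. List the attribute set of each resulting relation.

Candidate keys of the original relation: {C, D}, {D, F}.
{A, B, C, D, E, F}: {C} determines {C, F} here but is not a superkey — split on C → F, giving {C, F} and {A, B, C, D, E}.
{C, F} has no BCNF violation.
{A, B, C, D, E}: {A, B} determines {A, B, E} here but is not a superkey — split on A, B → E, giving {A, B, E} and {A, B, C, D}.
{A, B, E}: {B} determines {B, E} here but is not a superkey — split on B → E, giving {B, E} and {A, B}.
{B, E} has no BCNF violation.
{A, B} has no BCNF violation.
{A, B, C, D}: {A} determines {A, B} here but is not a superkey — split on A → B, giving {A, B} and {A, C, D}.
{A, B} has no BCNF violation.
{A, C, D} has no BCNF violation.

{A, B}; {A, C, D}; {B, E}; {C, F}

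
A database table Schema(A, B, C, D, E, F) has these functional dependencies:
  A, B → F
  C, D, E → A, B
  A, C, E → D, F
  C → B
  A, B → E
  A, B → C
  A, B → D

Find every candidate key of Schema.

{A, B}, {A, C}, {C, D, E}

{A, B} is a candidate key since {A, B}⁺ = {A, B, C, D, E, F} covers every attribute.
{A, C} is a candidate key since {A, C}⁺ = {A, B, C, D, E, F} covers every attribute.
{C, D, E} is a candidate key since {C, D, E}⁺ = {A, B, C, D, E, F} covers every attribute.
No proper subset of any of these is a key, and no other minimal superkey exists.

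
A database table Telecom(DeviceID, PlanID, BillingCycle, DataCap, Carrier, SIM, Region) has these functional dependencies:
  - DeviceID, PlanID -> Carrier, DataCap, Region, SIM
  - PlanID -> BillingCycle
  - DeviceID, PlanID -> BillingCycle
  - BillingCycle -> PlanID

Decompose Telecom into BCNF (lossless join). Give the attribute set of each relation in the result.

{BillingCycle, PlanID}; {Carrier, DataCap, DeviceID, PlanID, Region, SIM}

Candidate keys of the original relation: {BillingCycle, DeviceID}, {DeviceID, PlanID}.
In {BillingCycle, Carrier, DataCap, DeviceID, PlanID, Region, SIM}, {PlanID} is not a superkey ({PlanID}⁺ restricted to this set is {BillingCycle, PlanID}), so split on PlanID -> BillingCycle into {BillingCycle, PlanID} and {Carrier, DataCap, DeviceID, PlanID, Region, SIM}.
{BillingCycle, PlanID}: every determinant is a superkey — BCNF.
{Carrier, DataCap, DeviceID, PlanID, Region, SIM}: every determinant is a superkey — BCNF.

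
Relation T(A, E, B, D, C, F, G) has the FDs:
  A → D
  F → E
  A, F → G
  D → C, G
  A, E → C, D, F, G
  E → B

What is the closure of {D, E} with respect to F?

{B, C, D, E, G}

Start with {D, E}.
D → C, G applies; add {C, G} → now {C, D, E, G}.
E → B applies; add {B} → now {B, C, D, E, G}.
No further FD applies.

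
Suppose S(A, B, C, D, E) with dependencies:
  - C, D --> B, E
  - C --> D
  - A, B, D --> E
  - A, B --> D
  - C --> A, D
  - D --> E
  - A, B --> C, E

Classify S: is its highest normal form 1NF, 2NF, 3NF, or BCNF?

2NF

Candidate keys: {A, B}, {C}. Prime attributes: {A, B, C}.
For D --> E we have {D}⁺ = {D, E}; {D} is not a superkey, so BCNF fails.
Because {E} is non-prime and the left side of D --> E is not a superkey, the relation is not in 3NF.
No proper subset of a key has a non-prime attribute in its closure, so there is no partial dependency; 2NF holds.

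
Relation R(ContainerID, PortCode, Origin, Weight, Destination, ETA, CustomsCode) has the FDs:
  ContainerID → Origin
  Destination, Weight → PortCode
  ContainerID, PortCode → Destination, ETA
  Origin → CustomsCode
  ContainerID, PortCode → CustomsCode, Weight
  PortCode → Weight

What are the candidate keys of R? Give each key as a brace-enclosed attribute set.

No FD produces {ContainerID}, so it must be in every candidate key.
{ContainerID, PortCode}⁺ = {ContainerID, CustomsCode, Destination, ETA, Origin, PortCode, Weight} — all of the relation — so {ContainerID, PortCode} is a candidate key.
{ContainerID, Destination, Weight}⁺ = {ContainerID, CustomsCode, Destination, ETA, Origin, PortCode, Weight} — all of the relation — so {ContainerID, Destination, Weight} is a candidate key.
No proper subset of any of these is a key, and no other minimal superkey exists.

{ContainerID, Destination, Weight}, {ContainerID, PortCode}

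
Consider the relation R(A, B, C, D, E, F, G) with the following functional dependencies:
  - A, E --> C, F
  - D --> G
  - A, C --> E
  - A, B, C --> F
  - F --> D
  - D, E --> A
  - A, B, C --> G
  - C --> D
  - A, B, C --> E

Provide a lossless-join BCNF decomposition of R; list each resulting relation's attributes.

Candidate keys of the original relation: {A, B, C}, {A, B, E}, {B, C, E}, {B, D, E}, {B, E, F}.
{A, B, C, D, E, F, G}: {A, E} determines {A, C, D, E, F, G} here but is not a superkey — split on A, E --> C, D, F, G, giving {A, C, D, E, F, G} and {A, B, E}.
{A, C, D, E, F, G}: {D} determines {D, G} here but is not a superkey — split on D --> G, giving {D, G} and {A, C, D, E, F}.
{D, G}: every determinant is a superkey — BCNF.
{A, C, D, E, F}: {F} determines {D, F} here but is not a superkey — split on F --> D, giving {D, F} and {A, C, E, F}.
{D, F}: every determinant is a superkey — BCNF.
{A, C, E, F}: every determinant is a superkey — BCNF.
{A, B, E}: every determinant is a superkey — BCNF.

{A, B, E}; {A, C, E, F}; {D, F}; {D, G}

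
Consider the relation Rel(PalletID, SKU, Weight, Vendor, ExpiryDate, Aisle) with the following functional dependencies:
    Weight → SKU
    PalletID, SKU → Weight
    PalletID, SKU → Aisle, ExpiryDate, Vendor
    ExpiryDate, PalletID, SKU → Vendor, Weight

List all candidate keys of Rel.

{PalletID, SKU}, {PalletID, Weight}

Attributes never on any right-hand side: {PalletID} — every candidate key must contain it.
{PalletID, SKU}⁺ = {Aisle, ExpiryDate, PalletID, SKU, Vendor, Weight} — all of the relation — so {PalletID, SKU} is a candidate key.
{PalletID, Weight}⁺ = {Aisle, ExpiryDate, PalletID, SKU, Vendor, Weight} — all of the relation — so {PalletID, Weight} is a candidate key.
No proper subset of any of these is a key, and no other minimal superkey exists.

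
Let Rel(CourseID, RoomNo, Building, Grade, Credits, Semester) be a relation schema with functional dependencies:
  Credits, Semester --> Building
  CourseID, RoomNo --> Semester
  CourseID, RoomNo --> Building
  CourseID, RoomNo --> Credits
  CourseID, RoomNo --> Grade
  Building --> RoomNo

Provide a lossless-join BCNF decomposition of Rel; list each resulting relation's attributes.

Candidate keys of the original relation: {Building, CourseID}, {CourseID, Credits, Semester}, {CourseID, RoomNo}.
In {Building, CourseID, Credits, Grade, RoomNo, Semester}, {Credits, Semester} is not a superkey ({Credits, Semester}⁺ restricted to this set is {Building, Credits, RoomNo, Semester}), so split on Credits, Semester --> Building, RoomNo into {Building, Credits, RoomNo, Semester} and {CourseID, Credits, Grade, Semester}.
In {Building, Credits, RoomNo, Semester}, {Building} is not a superkey ({Building}⁺ restricted to this set is {Building, RoomNo}), so split on Building --> RoomNo into {Building, RoomNo} and {Building, Credits, Semester}.
{Building, RoomNo} is in BCNF.
{Building, Credits, Semester} is in BCNF.
{CourseID, Credits, Grade, Semester} is in BCNF.

{Building, Credits, Semester}; {Building, RoomNo}; {CourseID, Credits, Grade, Semester}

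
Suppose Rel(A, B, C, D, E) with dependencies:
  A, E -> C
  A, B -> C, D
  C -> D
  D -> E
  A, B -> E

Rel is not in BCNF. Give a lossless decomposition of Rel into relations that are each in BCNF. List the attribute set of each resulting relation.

{A, B, E}; {A, C}; {C, D}; {D, E}

Candidate key of the original relation: {A, B}.
In {A, B, C, D, E}, {A, E} is not a superkey ({A, E}⁺ restricted to this set is {A, C, D, E}), so split on A, E -> C, D into {A, C, D, E} and {A, B, E}.
In {A, C, D, E}, {C} is not a superkey ({C}⁺ restricted to this set is {C, D, E}), so split on C -> D, E into {C, D, E} and {A, C}.
In {C, D, E}, {D} is not a superkey ({D}⁺ restricted to this set is {D, E}), so split on D -> E into {D, E} and {C, D}.
{D, E}: every determinant is a superkey — BCNF.
{C, D}: every determinant is a superkey — BCNF.
{A, C}: every determinant is a superkey — BCNF.
{A, B, E}: every determinant is a superkey — BCNF.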